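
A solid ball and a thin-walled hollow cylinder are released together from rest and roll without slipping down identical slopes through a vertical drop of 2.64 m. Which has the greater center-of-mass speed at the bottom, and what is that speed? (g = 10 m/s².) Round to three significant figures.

For rolling without slipping, Mgh = ½(1+k)Mv² where k = I/(MR²), so v = √(2gh/(1+k)).
Solid ball: k = 0.4, giving v = √(2×10×2.64/1.4) = 6.141 m/s.
Thin-walled hollow cylinder: k = 1, giving v = √(2×10×2.64/2) = 5.138 m/s.
The smaller k wins: the solid ball, at ≈ 6.14 m/s.

the solid ball, at v ≈ 6.14 m/s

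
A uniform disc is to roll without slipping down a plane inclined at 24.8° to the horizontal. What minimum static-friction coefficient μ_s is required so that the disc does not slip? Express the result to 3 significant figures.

With I = (1/2)MR², the ratio k = I/(MR²) is 0.5.
Along the incline Mg sinθ − f = Ma, and torque about the center fR = Iα = kMR²(a/R) gives f = kMa.
These give a = g sinθ/(1+k) and the required friction f = kMg sinθ/(1+k).
With N = Mg cosθ, the no-slip condition f ≤ μN gives μ_min = f/N = k tanθ/(1+k).
μ_min = 0.5 × tan24.8° / 1.5 ≈ 0.154.

μ_min ≈ 0.154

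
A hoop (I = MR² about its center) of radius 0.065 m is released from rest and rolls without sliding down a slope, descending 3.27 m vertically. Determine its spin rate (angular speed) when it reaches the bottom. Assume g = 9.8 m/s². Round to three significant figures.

For this body I = MR², i.e. k = I/(MR²) = 1.
Rolling without slipping gives ω = v/R, so the total kinetic energy is ½Mv² + ½Iω² = ½(1+k)Mv² = Mv².
Energy conservation Mgh = ½(1+k)Mv² gives v = √(2gh/(1+k)) = √(2 × 9.8 × 3.27 / 2) = 5.661 m/s.
The angular speed follows from ω = v/R = 5.661/0.065 ≈ 87.1 rad/s.

ω ≈ 87.1 rad/s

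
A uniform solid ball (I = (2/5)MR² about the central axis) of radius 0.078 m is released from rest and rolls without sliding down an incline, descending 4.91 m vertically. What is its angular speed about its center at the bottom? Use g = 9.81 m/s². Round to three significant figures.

ω ≈ 106 rad/s

The moment of inertia is (2/5)MR², giving k ≡ I/(MR²) = 0.4.
Pure rolling means v = ωR; then KE = ½Mv² + ½I(v/R)² = ½(1+k)Mv² = (7/10)Mv².
Energy conservation Mgh = ½(1+k)Mv² gives v = √(2gh/(1+k)) = √(2 × 9.81 × 4.91 / 1.4) = 8.295 m/s.
Then ω = v/R = 8.295 / 0.078 ≈ 106 rad/s.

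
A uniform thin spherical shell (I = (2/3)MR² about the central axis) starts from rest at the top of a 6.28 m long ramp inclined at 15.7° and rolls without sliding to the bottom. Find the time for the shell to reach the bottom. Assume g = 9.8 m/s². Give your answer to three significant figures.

t ≈ 2.81 s

For this body I = (2/3)MR², i.e. k = I/(MR²) = 2/3.
Newton's second law down the slope: Mg sinθ − f = Ma. The torque equation fR = Iα (with α = a/R) gives f = kMa.
Hence a = g sinθ/(1+k) = 9.8×sin15.7°/1.667 = 1.591 m/s².
With constant a from rest, t = √(2L/a) = √(2·6.28/1.591) ≈ 2.81 s.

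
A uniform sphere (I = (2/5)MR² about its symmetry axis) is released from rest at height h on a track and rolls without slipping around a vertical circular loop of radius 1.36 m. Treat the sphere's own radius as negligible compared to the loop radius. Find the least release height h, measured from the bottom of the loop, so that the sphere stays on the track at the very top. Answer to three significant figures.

The moment of inertia is (2/5)MR², giving k ≡ I/(MR²) = 0.4.
At the top, contact is just lost when gravity alone supplies the centripetal force: Mg = Mv_top²/r, i.e. v_top² = gr.
With ω = v/R, the kinetic energy at speed v is ½(1+k)Mv² = (7/10)Mv².
Energy conservation from release (height h) to the top (height 2r): Mgh = Mg(2r) + (7/10)M·gr.
Thus h_min = 2r + (1+k)r/2 = r(2 + 1.4/2) = 1.36 × 2.7 ≈ 3.67 m.

h_min ≈ 3.67 m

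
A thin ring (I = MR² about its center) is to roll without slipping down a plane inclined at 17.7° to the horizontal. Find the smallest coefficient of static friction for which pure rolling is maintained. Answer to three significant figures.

μ_min ≈ 0.160

For this body I = MR², i.e. k = I/(MR²) = 1.
Translational: Mg sinθ − f = Ma. Rotational about the CM: fR = Iα = kMRa, so f = kMa.
These give a = g sinθ/(1+k) and the required friction f = kMg sinθ/(1+k).
With N = Mg cosθ, the no-slip condition f ≤ μN gives μ_min = f/N = k tanθ/(1+k).
μ_min = 1 × tan17.7° / 2 ≈ 0.160.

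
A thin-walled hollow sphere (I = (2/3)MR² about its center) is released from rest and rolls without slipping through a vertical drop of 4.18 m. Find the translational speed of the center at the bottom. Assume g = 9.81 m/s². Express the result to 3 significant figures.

v ≈ 7.01 m/s

With I = (2/3)MR², the ratio k = I/(MR²) is 2/3.
Since it rolls without slipping, ω = v/R and KE = ½Mv² + ½Iω² = ½(1+k)Mv² = (5/6)Mv².
Setting Mgh = (5/6)Mv² gives v = √(2gh/(1+k)) = √(2·9.81·4.18/1.667) ≈ 7.01 m/s.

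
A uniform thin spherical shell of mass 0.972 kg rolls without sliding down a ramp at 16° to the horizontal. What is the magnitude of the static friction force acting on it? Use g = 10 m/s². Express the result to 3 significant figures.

With I = (2/3)MR², the ratio k = I/(MR²) is 2/3.
Along the incline Mg sinθ − f = Ma, and torque about the center fR = Iα = kMR²(a/R) gives f = kMa.
Combining, a = g sinθ/(1+k) and f = kMa = kMg sinθ/(1+k).
f = (2/3) × 0.972 × 10 × sin16° / 1.667 ≈ 1.07 N.

f ≈ 1.07 N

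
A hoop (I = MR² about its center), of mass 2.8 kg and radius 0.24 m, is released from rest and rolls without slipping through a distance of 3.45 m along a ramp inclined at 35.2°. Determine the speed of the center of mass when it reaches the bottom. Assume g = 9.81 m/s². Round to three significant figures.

v ≈ 4.42 m/s

Here I = MR², so the shape factor k = I/(MR²) = 1.
Pure rolling means v = ωR; then KE = ½Mv² + ½I(v/R)² = ½(1+k)Mv² = Mv².
The vertical drop is h = L sinθ = 3.45 × sin35.2° = 1.989 m.
Energy conservation: Mgh = Mv², so v = √(2gh/(1+k)) = √(2 × 9.81 × 1.989 / 2) ≈ 4.42 m/s.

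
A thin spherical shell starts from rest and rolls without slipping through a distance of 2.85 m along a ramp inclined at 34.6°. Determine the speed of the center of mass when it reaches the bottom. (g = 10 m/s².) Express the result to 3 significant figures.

Here I = (2/3)MR², so the shape factor k = I/(MR²) = 2/3.
The rolling condition ω = v/R makes the rotational term ½I(v/R)² = ½kMv², so KE_total = ½(1+k)Mv² = (5/6)Mv².
The vertical drop is h = L sinθ = 2.85 × sin34.6° = 1.618 m.
Energy conservation: Mgh = (5/6)Mv², so v = √(2gh/(1+k)) = √(2 × 10 × 1.618 / 1.667) ≈ 4.41 m/s.

v ≈ 4.41 m/s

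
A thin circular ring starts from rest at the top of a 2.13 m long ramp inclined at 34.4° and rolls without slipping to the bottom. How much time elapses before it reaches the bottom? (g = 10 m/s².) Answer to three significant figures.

t ≈ 1.23 s

With I = MR², the ratio k = I/(MR²) is 1.
Translational: Mg sinθ − f = Ma. Rotational about the CM: fR = Iα = kMRa, so f = kMa.
Hence a = g sinθ/(1+k) = 10×sin34.4°/2 = 2.825 m/s².
Starting from rest, L = ½at², so t = √(2L/a) = √(2×2.13/2.825) ≈ 1.23 s.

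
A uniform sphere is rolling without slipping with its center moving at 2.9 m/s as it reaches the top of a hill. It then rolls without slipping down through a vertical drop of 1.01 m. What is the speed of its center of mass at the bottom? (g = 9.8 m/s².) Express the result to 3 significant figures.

For this body I = (2/5)MR², i.e. k = I/(MR²) = 0.4.
Pure rolling means v = ωR; then KE = ½Mv² + ½I(v/R)² = ½(1+k)Mv² = (7/10)Mv².
Energy conservation: (7/10)Mv₀² + Mgh = (7/10)Mv², so v² = v₀² + 2gh/(1+k).
v = √(2.9² + 2×9.8×1.01/1.4) = √22.55 ≈ 4.75 m/s.

v ≈ 4.75 m/s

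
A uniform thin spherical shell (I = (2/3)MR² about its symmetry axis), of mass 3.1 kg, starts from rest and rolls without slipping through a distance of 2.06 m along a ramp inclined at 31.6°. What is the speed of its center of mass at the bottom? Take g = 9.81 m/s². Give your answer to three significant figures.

With I = (2/3)MR², the ratio k = I/(MR²) is 2/3.
Pure rolling means v = ωR; then KE = ½Mv² + ½I(v/R)² = ½(1+k)Mv² = (5/6)Mv².
The vertical drop is h = L sinθ = 2.06 × sin31.6° = 1.079 m.
Energy conservation: Mgh = (5/6)Mv², so v = √(2gh/(1+k)) = √(2 × 9.81 × 1.079 / 1.667) ≈ 3.56 m/s.

v ≈ 3.56 m/s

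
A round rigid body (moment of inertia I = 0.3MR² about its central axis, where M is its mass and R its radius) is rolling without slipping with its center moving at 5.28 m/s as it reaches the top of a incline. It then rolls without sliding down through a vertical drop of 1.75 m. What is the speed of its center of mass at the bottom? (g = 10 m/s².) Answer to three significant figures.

v ≈ 7.40 m/s

With I = 0.3MR², the ratio k = I/(MR²) is 0.3.
Since it rolls without slipping, ω = v/R and KE = ½Mv² + ½Iω² = ½(1+k)Mv² = (13/20)Mv².
Conserving energy between top and bottom: (13/20)Mv² = (13/20)Mv₀² + Mgh, hence v² = v₀² + 2gh/(1+k).
v = √(5.28² + 2×10×1.75/1.3) = √54.8 ≈ 7.40 m/s.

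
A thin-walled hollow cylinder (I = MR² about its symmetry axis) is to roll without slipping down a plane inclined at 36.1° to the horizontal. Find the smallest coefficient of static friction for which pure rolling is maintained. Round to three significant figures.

μ_min ≈ 0.365

For this body I = MR², i.e. k = I/(MR²) = 1.
Along the incline Mg sinθ − f = Ma, and torque about the center fR = Iα = kMR²(a/R) gives f = kMa.
These give a = g sinθ/(1+k) and the required friction f = kMg sinθ/(1+k).
The normal force is N = Mg cosθ, so μ_min = f/N = k tanθ/(1+k).
μ_min = 1 × tan36.1° / 2 ≈ 0.365.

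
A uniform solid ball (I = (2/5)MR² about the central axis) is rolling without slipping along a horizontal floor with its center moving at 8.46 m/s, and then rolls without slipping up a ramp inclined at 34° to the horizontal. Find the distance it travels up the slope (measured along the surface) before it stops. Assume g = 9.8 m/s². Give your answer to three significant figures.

d ≈ 9.14 m

The moment of inertia is (2/5)MR², giving k ≡ I/(MR²) = 0.4.
Rolling without slipping gives ω = v/R, so the total kinetic energy is ½Mv² + ½Iω² = ½(1+k)Mv² = (7/10)Mv².
Setting this equal to Mgh gives the vertical rise h = (1+k)v₀²/(2g) = 1.4×8.46²/(2×9.8) = 5.112 m.
Along the incline, d = h/sinθ = 5.112/sin34° ≈ 9.14 m.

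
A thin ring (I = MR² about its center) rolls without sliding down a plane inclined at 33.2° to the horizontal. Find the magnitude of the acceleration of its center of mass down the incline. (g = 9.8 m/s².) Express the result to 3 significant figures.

With I = MR², the ratio k = I/(MR²) is 1.
Along the incline Mg sinθ − f = Ma, and torque about the center fR = Iα = kMR²(a/R) gives f = kMa.
Eliminating f: Mg sinθ = (1+k)Ma, so a = g sinθ/(1+k) = 9.8 × sin33.2° / 2 ≈ 2.68 m/s².

a ≈ 2.68 m/s²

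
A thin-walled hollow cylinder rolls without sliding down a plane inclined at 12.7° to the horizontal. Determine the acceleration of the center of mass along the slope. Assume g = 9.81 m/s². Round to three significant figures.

a ≈ 1.08 m/s²

For this body I = MR², i.e. k = I/(MR²) = 1.
Translational: Mg sinθ − f = Ma. Rotational about the CM: fR = Iα = kMRa, so f = kMa.
Eliminating f: Mg sinθ = (1+k)Ma, so a = g sinθ/(1+k) = 9.81 × sin12.7° / 2 ≈ 1.08 m/s².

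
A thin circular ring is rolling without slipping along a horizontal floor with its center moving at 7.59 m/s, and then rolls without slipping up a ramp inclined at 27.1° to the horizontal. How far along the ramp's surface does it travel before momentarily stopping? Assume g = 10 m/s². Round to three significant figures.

Here I = MR², so the shape factor k = I/(MR²) = 1.
Pure rolling means v = ωR; then KE = ½Mv² + ½I(v/R)² = ½(1+k)Mv² = Mv².
Setting this equal to Mgh gives the vertical rise h = (1+k)v₀²/(2g) = 2×7.59²/(2×10) = 5.761 m.
Along the incline, d = h/sinθ = 5.761/sin27.1° ≈ 12.6 m.

d ≈ 12.6 m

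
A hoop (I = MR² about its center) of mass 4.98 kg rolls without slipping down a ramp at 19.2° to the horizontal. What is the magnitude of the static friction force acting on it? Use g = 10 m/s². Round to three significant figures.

For this body I = MR², i.e. k = I/(MR²) = 1.
Along the incline Mg sinθ − f = Ma, and torque about the center fR = Iα = kMR²(a/R) gives f = kMa.
Combining, a = g sinθ/(1+k) and f = kMa = kMg sinθ/(1+k).
f = 1 × 4.98 × 10 × sin19.2° / 2 ≈ 8.19 N.

f ≈ 8.19 N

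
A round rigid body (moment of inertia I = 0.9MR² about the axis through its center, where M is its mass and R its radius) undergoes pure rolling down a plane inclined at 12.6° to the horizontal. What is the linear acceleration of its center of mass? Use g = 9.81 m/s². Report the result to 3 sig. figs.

The moment of inertia is 0.9MR², giving k ≡ I/(MR²) = 0.9.
Translational: Mg sinθ − f = Ma. Rotational about the CM: fR = Iα = kMRa, so f = kMa.
Eliminating f: Mg sinθ = (1+k)Ma, so a = g sinθ/(1+k) = 9.81 × sin12.6° / 1.9 ≈ 1.13 m/s².

a ≈ 1.13 m/s²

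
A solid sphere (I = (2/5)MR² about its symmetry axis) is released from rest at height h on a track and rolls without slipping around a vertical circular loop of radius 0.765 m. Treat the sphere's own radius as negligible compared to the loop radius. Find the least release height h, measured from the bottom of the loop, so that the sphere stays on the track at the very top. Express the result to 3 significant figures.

With I = (2/5)MR², the ratio k = I/(MR²) is 0.4.
At the top, contact is just lost when gravity alone supplies the centripetal force: Mg = Mv_top²/r, i.e. v_top² = gr.
With ω = v/R, the kinetic energy at speed v is ½(1+k)Mv² = (7/10)Mv².
Energy conservation from release (height h) to the top (height 2r): Mgh = Mg(2r) + (7/10)M·gr.
Thus h_min = 2r + (1+k)r/2 = r(2 + 1.4/2) = 0.765 × 2.7 ≈ 2.07 m.

h_min ≈ 2.07 m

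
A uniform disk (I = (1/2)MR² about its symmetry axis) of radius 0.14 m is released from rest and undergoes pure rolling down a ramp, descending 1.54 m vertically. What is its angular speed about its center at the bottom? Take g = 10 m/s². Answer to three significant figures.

ω ≈ 32.4 rad/s

For this body I = (1/2)MR², i.e. k = I/(MR²) = 0.5.
Pure rolling means v = ωR; then KE = ½Mv² + ½I(v/R)² = ½(1+k)Mv² = (3/4)Mv².
Energy conservation Mgh = ½(1+k)Mv² gives v = √(2gh/(1+k)) = √(2 × 10 × 1.54 / 1.5) = 4.531 m/s.
The angular speed follows from ω = v/R = 4.531/0.14 ≈ 32.4 rad/s.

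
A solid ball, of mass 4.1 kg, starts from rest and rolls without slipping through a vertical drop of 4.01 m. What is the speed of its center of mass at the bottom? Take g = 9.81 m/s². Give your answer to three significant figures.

Here I = (2/5)MR², so the shape factor k = I/(MR²) = 0.4.
The rolling condition ω = v/R makes the rotational term ½I(v/R)² = ½kMv², so KE_total = ½(1+k)Mv² = (7/10)Mv².
Energy conservation: Mgh = (7/10)Mv², so v = √(2gh/(1+k)) = √(2 × 9.81 × 4.01 / 1.4) ≈ 7.50 m/s.

v ≈ 7.50 m/s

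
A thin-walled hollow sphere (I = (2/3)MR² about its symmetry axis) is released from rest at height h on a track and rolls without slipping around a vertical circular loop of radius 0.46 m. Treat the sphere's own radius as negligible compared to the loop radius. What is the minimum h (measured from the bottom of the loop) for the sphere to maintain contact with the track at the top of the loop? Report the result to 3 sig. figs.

h_min ≈ 1.30 m

The moment of inertia is (2/3)MR², giving k ≡ I/(MR²) = 2/3.
At the top, contact is just lost when gravity alone supplies the centripetal force: Mg = Mv_top²/r, i.e. v_top² = gr.
With ω = v/R, the kinetic energy at speed v is ½(1+k)Mv² = (5/6)Mv².
Energy conservation from release (height h) to the top (height 2r): Mgh = Mg(2r) + (5/6)M·gr.
Thus h_min = 2r + (1+k)r/2 = r(2 + 1.667/2) = 0.46 × 2.833 ≈ 1.30 m.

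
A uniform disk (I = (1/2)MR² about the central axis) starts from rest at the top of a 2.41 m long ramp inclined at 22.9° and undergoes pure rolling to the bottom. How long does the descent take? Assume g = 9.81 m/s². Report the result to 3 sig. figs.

t ≈ 1.38 s

With I = (1/2)MR², the ratio k = I/(MR²) is 0.5.
Along the incline Mg sinθ − f = Ma, and torque about the center fR = Iα = kMR²(a/R) gives f = kMa.
Hence a = g sinθ/(1+k) = 9.81×sin22.9°/1.5 = 2.545 m/s².
Starting from rest, L = ½at², so t = √(2L/a) = √(2×2.41/2.545) ≈ 1.38 s.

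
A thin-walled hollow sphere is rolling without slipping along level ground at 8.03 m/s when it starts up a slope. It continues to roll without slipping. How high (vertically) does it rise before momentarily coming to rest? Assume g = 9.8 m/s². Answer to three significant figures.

With I = (2/3)MR², the ratio k = I/(MR²) is 2/3.
Since it rolls without slipping, ω = v/R and KE = ½Mv² + ½Iω² = ½(1+k)Mv² = (5/6)Mv².
All of this converts to potential energy at the highest point: (5/6)Mv₀² = Mgh.
Thus h = (1+k)v₀²/(2g) = 1.667 × 8.03² / (2 × 9.8) ≈ 5.48 m.

h ≈ 5.48 m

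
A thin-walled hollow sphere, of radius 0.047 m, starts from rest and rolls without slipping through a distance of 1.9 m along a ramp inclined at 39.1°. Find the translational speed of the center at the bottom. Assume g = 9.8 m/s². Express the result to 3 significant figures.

v ≈ 3.75 m/s

For this body I = (2/3)MR², i.e. k = I/(MR²) = 2/3.
Rolling without slipping gives ω = v/R, so the total kinetic energy is ½Mv² + ½Iω² = ½(1+k)Mv² = (5/6)Mv².
The vertical drop is h = L sinθ = 1.9 × sin39.1° = 1.198 m.
Energy conservation: Mgh = (5/6)Mv², so v = √(2gh/(1+k)) = √(2 × 9.8 × 1.198 / 1.667) ≈ 3.75 m/s.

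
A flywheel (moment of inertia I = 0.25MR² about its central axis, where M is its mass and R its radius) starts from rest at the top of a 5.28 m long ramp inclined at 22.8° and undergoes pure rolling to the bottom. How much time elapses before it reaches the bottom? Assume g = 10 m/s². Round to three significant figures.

The moment of inertia is 0.25MR², giving k ≡ I/(MR²) = 0.25.
Along the incline Mg sinθ − f = Ma, and torque about the center fR = Iα = kMR²(a/R) gives f = kMa.
Hence a = g sinθ/(1+k) = 10×sin22.8°/1.25 = 3.1 m/s².
With constant a from rest, t = √(2L/a) = √(2·5.28/3.1) ≈ 1.85 s.

t ≈ 1.85 s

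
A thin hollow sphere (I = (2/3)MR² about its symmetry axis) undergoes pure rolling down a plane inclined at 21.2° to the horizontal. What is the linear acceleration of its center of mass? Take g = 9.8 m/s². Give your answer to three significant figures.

With I = (2/3)MR², the ratio k = I/(MR²) is 2/3.
Newton's second law down the slope: Mg sinθ − f = Ma. The torque equation fR = Iα (with α = a/R) gives f = kMa.
Eliminating f: Mg sinθ = (1+k)Ma, so a = g sinθ/(1+k) = 9.8 × sin21.2° / 1.667 ≈ 2.13 m/s².

a ≈ 2.13 m/s²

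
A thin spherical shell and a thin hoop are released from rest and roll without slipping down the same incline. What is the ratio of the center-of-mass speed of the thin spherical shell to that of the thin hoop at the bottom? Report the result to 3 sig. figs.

Each satisfies Mgh = ½(1+k)Mv² with k = I/(MR²), so v ∝ 1/√(1+k).
For the thin spherical shell k = 2/3; for the thin hoop k = 1.
v₁/v₂ = √((1+k₂)/(1+k₁)) = √(2/1.667) ≈ 1.10.

v_ratio ≈ 1.10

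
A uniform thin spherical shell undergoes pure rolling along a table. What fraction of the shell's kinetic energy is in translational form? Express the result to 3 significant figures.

fraction ≈ 0.600

With I = (2/3)MR², the ratio k = I/(MR²) is 2/3.
Since ω = v/R, the translational part is ½Mv² and the rotational part is ½I(v/R)² = ½kMv²; the total is ½(1+k)Mv².
The translational fraction is therefore 1/(1+k) = 1/1.667 ≈ 0.600.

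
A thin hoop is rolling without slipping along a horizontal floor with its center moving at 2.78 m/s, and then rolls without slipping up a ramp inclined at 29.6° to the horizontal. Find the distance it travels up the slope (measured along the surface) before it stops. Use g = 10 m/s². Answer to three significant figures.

d ≈ 1.56 m

For this body I = MR², i.e. k = I/(MR²) = 1.
Pure rolling means v = ωR; then KE = ½Mv² + ½I(v/R)² = ½(1+k)Mv² = Mv².
Setting this equal to Mgh gives the vertical rise h = (1+k)v₀²/(2g) = 2×2.78²/(2×10) = 0.7728 m.
Along the incline, d = h/sinθ = 0.7728/sin29.6° ≈ 1.56 m.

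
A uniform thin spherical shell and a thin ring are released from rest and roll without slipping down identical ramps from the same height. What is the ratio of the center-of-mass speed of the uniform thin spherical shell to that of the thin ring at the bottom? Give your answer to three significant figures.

v_ratio ≈ 1.10

Each satisfies Mgh = ½(1+k)Mv² with k = I/(MR²), so v ∝ 1/√(1+k).
For the uniform thin spherical shell k = 2/3; for the thin ring k = 1.
v₁/v₂ = √((1+k₂)/(1+k₁)) = √(2/1.667) ≈ 1.10.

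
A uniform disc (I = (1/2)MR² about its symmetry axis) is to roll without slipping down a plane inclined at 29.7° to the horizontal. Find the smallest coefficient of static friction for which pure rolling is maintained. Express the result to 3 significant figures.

Here I = (1/2)MR², so the shape factor k = I/(MR²) = 0.5.
Along the incline Mg sinθ − f = Ma, and torque about the center fR = Iα = kMR²(a/R) gives f = kMa.
These give a = g sinθ/(1+k) and the required friction f = kMg sinθ/(1+k).
With N = Mg cosθ, the no-slip condition f ≤ μN gives μ_min = f/N = k tanθ/(1+k).
μ_min = 0.5 × tan29.7° / 1.5 ≈ 0.190.

μ_min ≈ 0.190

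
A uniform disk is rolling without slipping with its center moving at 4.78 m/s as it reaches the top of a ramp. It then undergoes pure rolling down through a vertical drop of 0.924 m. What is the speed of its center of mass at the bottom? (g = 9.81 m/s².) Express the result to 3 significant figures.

v ≈ 5.91 m/s

For this body I = (1/2)MR², i.e. k = I/(MR²) = 0.5.
Pure rolling means v = ωR; then KE = ½Mv² + ½I(v/R)² = ½(1+k)Mv² = (3/4)Mv².
Conserving energy between top and bottom: (3/4)Mv² = (3/4)Mv₀² + Mgh, hence v² = v₀² + 2gh/(1+k).
v = √(4.78² + 2×9.81×0.924/1.5) = √34.93 ≈ 5.91 m/s.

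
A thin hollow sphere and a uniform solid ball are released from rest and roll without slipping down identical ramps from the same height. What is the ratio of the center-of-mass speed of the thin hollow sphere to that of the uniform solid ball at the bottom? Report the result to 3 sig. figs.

v_ratio ≈ 0.917

Each satisfies Mgh = ½(1+k)Mv² with k = I/(MR²), so v ∝ 1/√(1+k).
For the thin hollow sphere k = 2/3; for the uniform solid ball k = 0.4.
v₁/v₂ = √((1+k₂)/(1+k₁)) = √(1.4/1.667) ≈ 0.917.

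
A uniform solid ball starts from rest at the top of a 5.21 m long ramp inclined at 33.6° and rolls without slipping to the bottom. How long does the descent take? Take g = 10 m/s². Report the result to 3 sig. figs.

Here I = (2/5)MR², so the shape factor k = I/(MR²) = 0.4.
Translational: Mg sinθ − f = Ma. Rotational about the CM: fR = Iα = kMRa, so f = kMa.
Hence a = g sinθ/(1+k) = 10×sin33.6°/1.4 = 3.953 m/s².
With constant a from rest, t = √(2L/a) = √(2·5.21/3.953) ≈ 1.62 s.

t ≈ 1.62 s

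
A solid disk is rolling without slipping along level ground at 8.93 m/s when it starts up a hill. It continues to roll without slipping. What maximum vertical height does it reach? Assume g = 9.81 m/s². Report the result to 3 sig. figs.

h ≈ 6.10 m

The moment of inertia is (1/2)MR², giving k ≡ I/(MR²) = 0.5.
Rolling without slipping gives ω = v/R, so the total kinetic energy is ½Mv² + ½Iω² = ½(1+k)Mv² = (3/4)Mv².
At the top the kinetic energy is zero, so (3/4)Mv₀² = Mgh.
Thus h = (1+k)v₀²/(2g) = 1.5 × 8.93² / (2 × 9.81) ≈ 6.10 m.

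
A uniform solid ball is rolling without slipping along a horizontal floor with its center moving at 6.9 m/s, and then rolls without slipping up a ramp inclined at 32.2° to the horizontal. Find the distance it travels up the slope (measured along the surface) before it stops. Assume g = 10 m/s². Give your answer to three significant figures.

Here I = (2/5)MR², so the shape factor k = I/(MR²) = 0.4.
Rolling without slipping gives ω = v/R, so the total kinetic energy is ½Mv² + ½Iω² = ½(1+k)Mv² = (7/10)Mv².
Setting this equal to Mgh gives the vertical rise h = (1+k)v₀²/(2g) = 1.4×6.9²/(2×10) = 3.333 m.
Along the incline, d = h/sinθ = 3.333/sin32.2° ≈ 6.25 m.

d ≈ 6.25 m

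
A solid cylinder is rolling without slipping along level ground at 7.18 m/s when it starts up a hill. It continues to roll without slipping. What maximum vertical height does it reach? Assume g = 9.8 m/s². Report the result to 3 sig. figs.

The moment of inertia is (1/2)MR², giving k ≡ I/(MR²) = 0.5.
Pure rolling means v = ωR; then KE = ½Mv² + ½I(v/R)² = ½(1+k)Mv² = (3/4)Mv².
At the top the kinetic energy is zero, so (3/4)Mv₀² = Mgh.
Thus h = (1+k)v₀²/(2g) = 1.5 × 7.18² / (2 × 9.8) ≈ 3.95 m.

h ≈ 3.95 m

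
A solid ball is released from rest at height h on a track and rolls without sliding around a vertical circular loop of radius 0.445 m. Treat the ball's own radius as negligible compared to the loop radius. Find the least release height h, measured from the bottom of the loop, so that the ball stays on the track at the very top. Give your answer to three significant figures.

h_min ≈ 1.20 m

The moment of inertia is (2/5)MR², giving k ≡ I/(MR²) = 0.4.
At the top of the loop, the minimum-contact condition is Mg = Mv_top²/r, so v_top² = gr.
With ω = v/R, the kinetic energy at speed v is ½(1+k)Mv² = (7/10)Mv².
Energy conservation from release (height h) to the top (height 2r): Mgh = Mg(2r) + (7/10)M·gr.
Thus h_min = 2r + (1+k)r/2 = r(2 + 1.4/2) = 0.445 × 2.7 ≈ 1.20 m.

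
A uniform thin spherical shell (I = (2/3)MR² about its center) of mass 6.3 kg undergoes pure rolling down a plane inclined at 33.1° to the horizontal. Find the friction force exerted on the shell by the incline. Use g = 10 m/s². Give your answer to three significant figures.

f ≈ 13.8 N

Here I = (2/3)MR², so the shape factor k = I/(MR²) = 2/3.
Translational: Mg sinθ − f = Ma. Rotational about the CM: fR = Iα = kMRa, so f = kMa.
Combining, a = g sinθ/(1+k) and f = kMa = kMg sinθ/(1+k).
f = (2/3) × 6.3 × 10 × sin33.1° / 1.667 ≈ 13.8 N.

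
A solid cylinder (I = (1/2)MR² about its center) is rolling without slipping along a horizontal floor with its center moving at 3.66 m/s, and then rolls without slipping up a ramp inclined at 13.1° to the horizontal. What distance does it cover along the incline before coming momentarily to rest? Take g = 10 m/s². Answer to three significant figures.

d ≈ 4.43 m

Here I = (1/2)MR², so the shape factor k = I/(MR²) = 0.5.
Since it rolls without slipping, ω = v/R and KE = ½Mv² + ½Iω² = ½(1+k)Mv² = (3/4)Mv².
Setting this equal to Mgh gives the vertical rise h = (1+k)v₀²/(2g) = 1.5×3.66²/(2×10) = 1.005 m.
The distance along the slope is d = h/sinθ = 1.005/sin13.1° ≈ 4.43 m.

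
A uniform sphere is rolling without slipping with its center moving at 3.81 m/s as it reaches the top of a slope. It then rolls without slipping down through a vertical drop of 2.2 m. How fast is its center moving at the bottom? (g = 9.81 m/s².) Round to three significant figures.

Here I = (2/5)MR², so the shape factor k = I/(MR²) = 0.4.
The rolling condition ω = v/R makes the rotational term ½I(v/R)² = ½kMv², so KE_total = ½(1+k)Mv² = (7/10)Mv².
Conserving energy between top and bottom: (7/10)Mv² = (7/10)Mv₀² + Mgh, hence v² = v₀² + 2gh/(1+k).
v = √(3.81² + 2×9.81×2.2/1.4) = √45.35 ≈ 6.73 m/s.

v ≈ 6.73 m/s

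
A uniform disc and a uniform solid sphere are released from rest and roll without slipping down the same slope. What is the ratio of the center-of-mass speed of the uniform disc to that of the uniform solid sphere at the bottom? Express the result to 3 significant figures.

v_ratio ≈ 0.966

Each satisfies Mgh = ½(1+k)Mv² with k = I/(MR²), so v ∝ 1/√(1+k).
For the uniform disc k = 0.5; for the uniform solid sphere k = 0.4.
v₁/v₂ = √((1+k₂)/(1+k₁)) = √(1.4/1.5) ≈ 0.966.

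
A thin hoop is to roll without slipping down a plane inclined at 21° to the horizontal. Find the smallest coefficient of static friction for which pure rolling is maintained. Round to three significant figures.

μ_min ≈ 0.192

Here I = MR², so the shape factor k = I/(MR²) = 1.
Newton's second law down the slope: Mg sinθ − f = Ma. The torque equation fR = Iα (with α = a/R) gives f = kMa.
These give a = g sinθ/(1+k) and the required friction f = kMg sinθ/(1+k).
With N = Mg cosθ, the no-slip condition f ≤ μN gives μ_min = f/N = k tanθ/(1+k).
μ_min = 1 × tan21° / 2 ≈ 0.192.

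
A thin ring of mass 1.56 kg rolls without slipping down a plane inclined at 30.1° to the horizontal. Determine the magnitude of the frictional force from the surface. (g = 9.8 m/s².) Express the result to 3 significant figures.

f ≈ 3.83 N

Here I = MR², so the shape factor k = I/(MR²) = 1.
Newton's second law down the slope: Mg sinθ − f = Ma. The torque equation fR = Iα (with α = a/R) gives f = kMa.
Combining, a = g sinθ/(1+k) and f = kMa = kMg sinθ/(1+k).
f = 1 × 1.56 × 9.8 × sin30.1° / 2 ≈ 3.83 N.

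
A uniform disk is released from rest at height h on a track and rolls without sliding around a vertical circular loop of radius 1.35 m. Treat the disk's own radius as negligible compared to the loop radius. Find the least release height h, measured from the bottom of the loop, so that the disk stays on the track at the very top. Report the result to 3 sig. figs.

h_min ≈ 3.71 m

For this body I = (1/2)MR², i.e. k = I/(MR²) = 0.5.
At the top, contact is just lost when gravity alone supplies the centripetal force: Mg = Mv_top²/r, i.e. v_top² = gr.
With ω = v/R, the kinetic energy at speed v is ½(1+k)Mv² = (3/4)Mv².
Energy conservation from release (height h) to the top (height 2r): Mgh = Mg(2r) + (3/4)M·gr.
Thus h_min = 2r + (1+k)r/2 = r(2 + 1.5/2) = 1.35 × 2.75 ≈ 3.71 m.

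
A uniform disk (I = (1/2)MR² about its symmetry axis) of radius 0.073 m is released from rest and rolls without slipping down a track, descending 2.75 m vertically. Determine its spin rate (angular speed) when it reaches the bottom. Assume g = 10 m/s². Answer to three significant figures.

With I = (1/2)MR², the ratio k = I/(MR²) is 0.5.
Pure rolling means v = ωR; then KE = ½Mv² + ½I(v/R)² = ½(1+k)Mv² = (3/4)Mv².
Energy conservation Mgh = ½(1+k)Mv² gives v = √(2gh/(1+k)) = √(2 × 10 × 2.75 / 1.5) = 6.055 m/s.
The angular speed follows from ω = v/R = 6.055/0.073 ≈ 82.9 rad/s.

ω ≈ 82.9 rad/s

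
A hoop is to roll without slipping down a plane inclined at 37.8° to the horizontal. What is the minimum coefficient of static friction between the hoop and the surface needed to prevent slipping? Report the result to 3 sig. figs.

μ_min ≈ 0.388

Here I = MR², so the shape factor k = I/(MR²) = 1.
Newton's second law down the slope: Mg sinθ − f = Ma. The torque equation fR = Iα (with α = a/R) gives f = kMa.
These give a = g sinθ/(1+k) and the required friction f = kMg sinθ/(1+k).
With N = Mg cosθ, the no-slip condition f ≤ μN gives μ_min = f/N = k tanθ/(1+k).
μ_min = 1 × tan37.8° / 2 ≈ 0.388.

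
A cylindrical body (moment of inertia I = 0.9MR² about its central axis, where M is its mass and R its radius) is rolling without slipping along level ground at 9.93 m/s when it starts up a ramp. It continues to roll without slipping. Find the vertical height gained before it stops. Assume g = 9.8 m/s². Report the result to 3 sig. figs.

h ≈ 9.56 m

With I = 0.9MR², the ratio k = I/(MR²) is 0.9.
Rolling without slipping gives ω = v/R, so the total kinetic energy is ½Mv² + ½Iω² = ½(1+k)Mv² = (19/20)Mv².
At the top the kinetic energy is zero, so (19/20)Mv₀² = Mgh.
Thus h = (1+k)v₀²/(2g) = 1.9 × 9.93² / (2 × 9.8) ≈ 9.56 m.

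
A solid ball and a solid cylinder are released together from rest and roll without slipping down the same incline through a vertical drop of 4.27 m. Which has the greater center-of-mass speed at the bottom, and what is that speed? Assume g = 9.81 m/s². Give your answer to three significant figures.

the solid ball, at v ≈ 7.74 m/s

For rolling without slipping, Mgh = ½(1+k)Mv² where k = I/(MR²), so v = √(2gh/(1+k)).
Solid ball: k = 0.4, giving v = √(2×9.81×4.27/1.4) = 7.736 m/s.
Solid cylinder: k = 0.5, giving v = √(2×9.81×4.27/1.5) = 7.473 m/s.
The smaller k wins: the solid ball, at ≈ 7.74 m/s.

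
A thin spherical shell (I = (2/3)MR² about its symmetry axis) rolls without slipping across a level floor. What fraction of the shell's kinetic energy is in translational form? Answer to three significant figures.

fraction ≈ 0.600

For this body I = (2/3)MR², i.e. k = I/(MR²) = 2/3.
With ω = v/R, KE_trans = ½Mv² and KE_rot = ½Iω² = ½kMv², so KE_total = ½(1+k)Mv².
The translational fraction is therefore 1/(1+k) = 1/1.667 ≈ 0.600.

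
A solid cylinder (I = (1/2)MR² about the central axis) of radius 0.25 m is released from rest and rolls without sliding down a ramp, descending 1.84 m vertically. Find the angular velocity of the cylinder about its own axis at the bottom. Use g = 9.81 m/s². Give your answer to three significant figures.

The moment of inertia is (1/2)MR², giving k ≡ I/(MR²) = 0.5.
Rolling without slipping gives ω = v/R, so the total kinetic energy is ½Mv² + ½Iω² = ½(1+k)Mv² = (3/4)Mv².
Energy conservation Mgh = ½(1+k)Mv² gives v = √(2gh/(1+k)) = √(2 × 9.81 × 1.84 / 1.5) = 4.906 m/s.
Then ω = v/R = 4.906 / 0.25 ≈ 19.6 rad/s.

ω ≈ 19.6 rad/s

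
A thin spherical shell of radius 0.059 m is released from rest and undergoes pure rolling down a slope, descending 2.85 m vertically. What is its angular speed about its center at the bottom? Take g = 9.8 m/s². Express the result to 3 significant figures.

Here I = (2/3)MR², so the shape factor k = I/(MR²) = 2/3.
The rolling condition ω = v/R makes the rotational term ½I(v/R)² = ½kMv², so KE_total = ½(1+k)Mv² = (5/6)Mv².
Energy conservation Mgh = ½(1+k)Mv² gives v = √(2gh/(1+k)) = √(2 × 9.8 × 2.85 / 1.667) = 5.789 m/s.
The angular speed follows from ω = v/R = 5.789/0.059 ≈ 98.1 rad/s.

ω ≈ 98.1 rad/s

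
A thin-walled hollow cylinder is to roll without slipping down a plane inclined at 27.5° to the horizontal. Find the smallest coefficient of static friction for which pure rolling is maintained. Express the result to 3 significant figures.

For this body I = MR², i.e. k = I/(MR²) = 1.
Along the incline Mg sinθ − f = Ma, and torque about the center fR = Iα = kMR²(a/R) gives f = kMa.
These give a = g sinθ/(1+k) and the required friction f = kMg sinθ/(1+k).
With N = Mg cosθ, the no-slip condition f ≤ μN gives μ_min = f/N = k tanθ/(1+k).
μ_min = 1 × tan27.5° / 2 ≈ 0.260.

μ_min ≈ 0.260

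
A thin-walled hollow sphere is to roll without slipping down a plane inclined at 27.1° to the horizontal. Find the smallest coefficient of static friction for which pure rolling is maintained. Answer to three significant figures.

μ_min ≈ 0.205

For this body I = (2/3)MR², i.e. k = I/(MR²) = 2/3.
Along the incline Mg sinθ − f = Ma, and torque about the center fR = Iα = kMR²(a/R) gives f = kMa.
These give a = g sinθ/(1+k) and the required friction f = kMg sinθ/(1+k).
With N = Mg cosθ, the no-slip condition f ≤ μN gives μ_min = f/N = k tanθ/(1+k).
μ_min = (2/3) × tan27.1° / 1.667 ≈ 0.205.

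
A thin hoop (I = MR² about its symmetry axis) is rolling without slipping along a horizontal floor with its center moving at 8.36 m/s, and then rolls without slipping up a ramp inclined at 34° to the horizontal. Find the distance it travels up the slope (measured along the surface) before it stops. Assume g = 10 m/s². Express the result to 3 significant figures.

The moment of inertia is MR², giving k ≡ I/(MR²) = 1.
Pure rolling means v = ωR; then KE = ½Mv² + ½I(v/R)² = ½(1+k)Mv² = Mv².
Setting this equal to Mgh gives the vertical rise h = (1+k)v₀²/(2g) = 2×8.36²/(2×10) = 6.989 m.
The distance along the slope is d = h/sinθ = 6.989/sin34° ≈ 12.5 m.

d ≈ 12.5 m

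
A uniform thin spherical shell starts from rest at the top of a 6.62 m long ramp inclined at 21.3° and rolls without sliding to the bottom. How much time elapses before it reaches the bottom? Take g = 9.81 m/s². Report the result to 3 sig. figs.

t ≈ 2.49 s

With I = (2/3)MR², the ratio k = I/(MR²) is 2/3.
Translational: Mg sinθ − f = Ma. Rotational about the CM: fR = Iα = kMRa, so f = kMa.
Hence a = g sinθ/(1+k) = 9.81×sin21.3°/1.667 = 2.138 m/s².
Starting from rest, L = ½at², so t = √(2L/a) = √(2×6.62/2.138) ≈ 2.49 s.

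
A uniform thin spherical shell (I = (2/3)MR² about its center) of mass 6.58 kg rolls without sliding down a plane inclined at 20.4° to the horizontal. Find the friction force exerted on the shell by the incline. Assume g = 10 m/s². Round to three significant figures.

f ≈ 9.17 N

The moment of inertia is (2/3)MR², giving k ≡ I/(MR²) = 2/3.
Along the incline Mg sinθ − f = Ma, and torque about the center fR = Iα = kMR²(a/R) gives f = kMa.
Combining, a = g sinθ/(1+k) and f = kMa = kMg sinθ/(1+k).
f = (2/3) × 6.58 × 10 × sin20.4° / 1.667 ≈ 9.17 N.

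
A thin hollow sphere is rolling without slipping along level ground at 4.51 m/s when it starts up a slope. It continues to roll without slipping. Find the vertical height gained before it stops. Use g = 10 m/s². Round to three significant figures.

h ≈ 1.70 m

The moment of inertia is (2/3)MR², giving k ≡ I/(MR²) = 2/3.
Rolling without slipping gives ω = v/R, so the total kinetic energy is ½Mv² + ½Iω² = ½(1+k)Mv² = (5/6)Mv².
All of this converts to potential energy at the highest point: (5/6)Mv₀² = Mgh.
Thus h = (1+k)v₀²/(2g) = 1.667 × 4.51² / (2 × 10) ≈ 1.70 m.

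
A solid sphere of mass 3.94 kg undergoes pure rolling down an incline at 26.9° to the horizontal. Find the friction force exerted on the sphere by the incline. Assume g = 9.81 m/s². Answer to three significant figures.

f ≈ 5.00 N

Here I = (2/5)MR², so the shape factor k = I/(MR²) = 0.4.
Along the incline Mg sinθ − f = Ma, and torque about the center fR = Iα = kMR²(a/R) gives f = kMa.
Combining, a = g sinθ/(1+k) and f = kMa = kMg sinθ/(1+k).
f = 0.4 × 3.94 × 9.81 × sin26.9° / 1.4 ≈ 5.00 N.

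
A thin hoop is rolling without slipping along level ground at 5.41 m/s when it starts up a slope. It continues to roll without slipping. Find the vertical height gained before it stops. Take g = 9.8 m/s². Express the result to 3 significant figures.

With I = MR², the ratio k = I/(MR²) is 1.
The rolling condition ω = v/R makes the rotational term ½I(v/R)² = ½kMv², so KE_total = ½(1+k)Mv² = Mv².
All of this converts to potential energy at the highest point: Mv₀² = Mgh.
Thus h = (1+k)v₀²/(2g) = 2 × 5.41² / (2 × 9.8) ≈ 2.99 m.

h ≈ 2.99 m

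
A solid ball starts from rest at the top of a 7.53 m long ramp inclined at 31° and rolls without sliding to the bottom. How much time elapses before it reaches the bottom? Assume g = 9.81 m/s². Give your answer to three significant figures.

t ≈ 2.04 s

For this body I = (2/5)MR², i.e. k = I/(MR²) = 0.4.
Newton's second law down the slope: Mg sinθ − f = Ma. The torque equation fR = Iα (with α = a/R) gives f = kMa.
Hence a = g sinθ/(1+k) = 9.81×sin31°/1.4 = 3.609 m/s².
With constant a from rest, t = √(2L/a) = √(2·7.53/3.609) ≈ 2.04 s.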